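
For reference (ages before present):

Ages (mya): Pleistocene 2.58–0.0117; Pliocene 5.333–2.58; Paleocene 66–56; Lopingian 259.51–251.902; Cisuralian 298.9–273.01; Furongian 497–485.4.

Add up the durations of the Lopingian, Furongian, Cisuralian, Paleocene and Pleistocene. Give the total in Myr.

57.6663 million years

Duration is start − end for each: (259.51 − 251.902) + (497 − 485.4) + (298.9 − 273.01) + (66 − 56) + (2.58 − 0.0117).
That is 7.608 + 11.6 + 25.89 + 10 + 2.5683, which totals 57.6663 million years.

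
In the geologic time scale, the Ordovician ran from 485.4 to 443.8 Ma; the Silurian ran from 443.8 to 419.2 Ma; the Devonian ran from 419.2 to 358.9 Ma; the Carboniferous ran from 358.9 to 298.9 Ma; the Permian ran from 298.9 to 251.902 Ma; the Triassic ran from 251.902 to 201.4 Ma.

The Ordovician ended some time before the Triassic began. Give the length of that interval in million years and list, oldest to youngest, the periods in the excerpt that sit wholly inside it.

191.898 million years; Silurian, Devonian, Carboniferous, Permian

End of Ordovician = 443.8 Ma; start of Triassic = 251.902 Ma.
Gap = 443.8 − 251.902 = 191.898 Myr.
Periods wholly inside 443.8–251.902 Ma: Silurian (443.8–419.2), Devonian (419.2–358.9), Carboniferous (358.9–298.9), Permian (298.9–251.902).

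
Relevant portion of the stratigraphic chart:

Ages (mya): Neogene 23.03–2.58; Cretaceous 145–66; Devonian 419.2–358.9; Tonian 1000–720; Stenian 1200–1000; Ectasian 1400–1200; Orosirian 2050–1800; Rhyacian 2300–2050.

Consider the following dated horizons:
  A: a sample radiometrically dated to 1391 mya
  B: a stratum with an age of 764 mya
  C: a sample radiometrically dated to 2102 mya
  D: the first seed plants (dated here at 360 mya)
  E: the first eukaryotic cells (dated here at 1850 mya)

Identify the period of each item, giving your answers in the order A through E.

A — Ectasian; B — Tonian; C — Rhyacian; D — Devonian; E — Orosirian

Match each age against the start–end ranges in the excerpt: A = 1391 Ma → Ectasian (1400–1200); B = 764 Ma → Tonian (1000–720); C = 2102 Ma → Rhyacian (2300–2050); D = 360 Ma → Devonian (419.2–358.9); E = 1850 Ma → Orosirian (2050–1800).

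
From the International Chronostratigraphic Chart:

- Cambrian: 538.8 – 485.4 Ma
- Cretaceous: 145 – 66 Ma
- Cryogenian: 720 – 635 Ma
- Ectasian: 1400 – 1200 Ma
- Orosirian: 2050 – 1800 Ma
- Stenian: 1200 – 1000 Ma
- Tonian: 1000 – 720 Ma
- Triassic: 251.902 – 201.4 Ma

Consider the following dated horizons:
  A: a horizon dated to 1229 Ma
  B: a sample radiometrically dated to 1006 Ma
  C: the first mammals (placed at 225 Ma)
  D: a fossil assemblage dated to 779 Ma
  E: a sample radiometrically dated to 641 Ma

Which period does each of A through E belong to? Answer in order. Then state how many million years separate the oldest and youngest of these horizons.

A: 1229 Ma lies in 1400–1200 Ma, so Ectasian.
B: 1006 Ma lies in 1200–1000 Ma, so Stenian.
C: 225 Ma lies in 251.902–201.4 Ma, so Triassic.
D: 779 Ma lies in 1000–720 Ma, so Tonian.
E: 641 Ma lies in 720–635 Ma, so Cryogenian.
Oldest = 1229 Ma, youngest = 225 Ma → span 1004 Myr.

A — Ectasian; B — Stenian; C — Triassic; D — Tonian; E — Cryogenian; span 1004 million years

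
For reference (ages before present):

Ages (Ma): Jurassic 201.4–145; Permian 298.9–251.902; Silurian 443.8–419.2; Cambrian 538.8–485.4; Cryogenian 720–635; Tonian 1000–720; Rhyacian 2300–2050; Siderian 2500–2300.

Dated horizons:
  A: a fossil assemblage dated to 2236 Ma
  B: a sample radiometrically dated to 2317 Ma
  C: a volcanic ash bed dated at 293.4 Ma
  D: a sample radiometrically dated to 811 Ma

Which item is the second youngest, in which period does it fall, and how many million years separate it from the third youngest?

D, in the Tonian; 1425 million years to A

Smaller Ma means younger, so youngest first: C 293.4 < D 811 < A 2236 < B 2317.
Counting 2 along gives D (811 Ma); the excerpt puts that inside the Tonian, 1000–720 Ma.
Next in line is A (2236 Ma), and 2236 − 811 = 1425 Myr.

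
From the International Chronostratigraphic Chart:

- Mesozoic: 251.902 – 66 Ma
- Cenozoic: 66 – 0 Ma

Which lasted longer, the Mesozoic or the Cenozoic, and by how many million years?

Mesozoic: 251.902 − 66 = 185.902 Myr.
Cenozoic: 66 − 0 = 66 Myr.
Difference: 185.902 − 66 = 119.902 Myr, so the Mesozoic was longer.

Mesozoic, by 119.902 million years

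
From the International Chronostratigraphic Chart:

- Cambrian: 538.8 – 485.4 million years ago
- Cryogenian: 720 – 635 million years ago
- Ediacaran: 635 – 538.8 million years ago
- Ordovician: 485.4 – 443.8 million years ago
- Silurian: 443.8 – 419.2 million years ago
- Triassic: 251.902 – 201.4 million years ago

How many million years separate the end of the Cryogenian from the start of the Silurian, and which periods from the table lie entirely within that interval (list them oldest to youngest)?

191.2 million years; Ediacaran, Cambrian, Ordovician

The Cryogenian closes at 635 Ma and the Silurian opens at 443.8 Ma, so the interval is 635 − 443.8 = 191.2 Myr.
A period fits inside if it starts at or after 635 Ma and ends at or before 443.8 Ma; oldest first that gives Ediacaran, Cambrian, Ordovician.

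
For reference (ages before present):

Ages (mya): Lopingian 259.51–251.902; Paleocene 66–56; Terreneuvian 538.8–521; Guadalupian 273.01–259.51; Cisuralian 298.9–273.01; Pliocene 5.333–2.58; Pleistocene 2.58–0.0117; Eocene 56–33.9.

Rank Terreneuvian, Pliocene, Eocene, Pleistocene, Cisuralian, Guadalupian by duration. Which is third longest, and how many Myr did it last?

Terreneuvian, 17.8 million years

Start − end for each: Terreneuvian 538.8 − 521 = 17.8; Pliocene 5.333 − 2.58 = 2.753; Eocene 56 − 33.9 = 22.1; Pleistocene 2.58 − 0.0117 = 2.5683; Cisuralian 298.9 − 273.01 = 25.89; Guadalupian 273.01 − 259.51 = 13.5.
Ranking these from longest: Cisuralian > Eocene > Terreneuvian > Guadalupian > Pliocene > Pleistocene.
Position 3 in that ranking is Terreneuvian, which lasted 17.8 Myr.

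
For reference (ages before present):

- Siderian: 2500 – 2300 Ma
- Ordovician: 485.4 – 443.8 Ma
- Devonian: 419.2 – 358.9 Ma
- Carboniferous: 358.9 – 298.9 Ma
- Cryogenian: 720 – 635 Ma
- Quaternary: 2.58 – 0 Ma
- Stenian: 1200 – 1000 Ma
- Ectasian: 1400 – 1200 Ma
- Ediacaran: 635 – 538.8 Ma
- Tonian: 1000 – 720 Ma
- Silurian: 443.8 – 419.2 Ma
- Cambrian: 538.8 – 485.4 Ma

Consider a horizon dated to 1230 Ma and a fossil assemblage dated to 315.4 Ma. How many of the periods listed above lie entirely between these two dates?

The older date is 1230 Ma and the younger is 315.4 Ma.
Periods with start < 1230 and end > 315.4 Ma: Stenian (1200–1000), Tonian (1000–720), Cryogenian (720–635), Ediacaran (635–538.8), Cambrian (538.8–485.4), Ordovician (485.4–443.8), Silurian (443.8–419.2), Devonian (419.2–358.9).
That is 8 complete periods.

8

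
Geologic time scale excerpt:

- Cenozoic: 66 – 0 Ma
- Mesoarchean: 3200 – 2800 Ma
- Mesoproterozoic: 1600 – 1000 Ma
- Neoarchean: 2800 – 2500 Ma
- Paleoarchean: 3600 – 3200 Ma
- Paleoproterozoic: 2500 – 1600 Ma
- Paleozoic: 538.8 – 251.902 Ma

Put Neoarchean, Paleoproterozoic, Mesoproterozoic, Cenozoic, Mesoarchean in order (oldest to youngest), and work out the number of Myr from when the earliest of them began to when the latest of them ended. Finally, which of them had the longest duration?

From the excerpt: Neoarchean 2800–2500; Paleoproterozoic 2500–1600; Mesoproterozoic 1600–1000; Cenozoic 66–0; Mesoarchean 3200–2800 (Ma).
Larger Ma is earlier, so the oldest is Mesoarchean and the youngest is Cenozoic; oldest to youngest: Mesoarchean, Neoarchean, Paleoproterozoic, Mesoproterozoic, Cenozoic.
Oldest start 3200 minus youngest end 0 gives 3200 Myr overall.
Individual lengths (start − end): Mesoproterozoic 600; Mesoarchean 400; Paleoproterozoic 900; Cenozoic 66; Neoarchean 300. The largest is Paleoproterozoic at 900 Myr.

Mesoarchean, Neoarchean, Paleoproterozoic, Mesoproterozoic, Cenozoic; total span 3200 Myr; longest is Paleoproterozoic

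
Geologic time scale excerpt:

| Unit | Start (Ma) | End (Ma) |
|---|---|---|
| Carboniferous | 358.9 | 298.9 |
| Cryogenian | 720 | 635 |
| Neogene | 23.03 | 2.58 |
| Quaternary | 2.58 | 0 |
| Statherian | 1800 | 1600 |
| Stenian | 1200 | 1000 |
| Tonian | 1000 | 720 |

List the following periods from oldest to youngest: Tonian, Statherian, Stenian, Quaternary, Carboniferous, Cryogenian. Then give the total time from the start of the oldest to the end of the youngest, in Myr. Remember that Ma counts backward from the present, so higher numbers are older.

From the excerpt: Tonian 1000–720; Statherian 1800–1600; Stenian 1200–1000; Quaternary 2.58–0; Carboniferous 358.9–298.9; Cryogenian 720–635 (Ma).
Larger Ma is earlier, so the oldest is Statherian and the youngest is Quaternary; oldest to youngest: Statherian, Stenian, Tonian, Cryogenian, Carboniferous, Quaternary.
Oldest start 1800 minus youngest end 0 gives 1800 Myr overall.

Statherian, Stenian, Tonian, Cryogenian, Carboniferous, Quaternary; total span 1800 Myr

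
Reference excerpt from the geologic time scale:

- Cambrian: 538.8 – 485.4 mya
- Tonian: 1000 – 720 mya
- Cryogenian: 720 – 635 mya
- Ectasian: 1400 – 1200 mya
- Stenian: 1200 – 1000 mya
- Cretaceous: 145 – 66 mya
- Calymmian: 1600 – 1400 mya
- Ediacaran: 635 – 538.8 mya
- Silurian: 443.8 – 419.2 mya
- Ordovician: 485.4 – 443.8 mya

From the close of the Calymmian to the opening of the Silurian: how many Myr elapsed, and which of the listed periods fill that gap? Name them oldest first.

The Calymmian closes at 1400 Ma and the Silurian opens at 443.8 Ma, so the interval is 1400 − 443.8 = 956.2 Myr.
A period fits inside if it starts at or after 1400 Ma and ends at or before 443.8 Ma; oldest first that gives Ectasian, Stenian, Tonian, Cryogenian, Ediacaran, Cambrian, Ordovician.

956.2 million years; Ectasian, Stenian, Tonian, Cryogenian, Ediacaran, Cambrian, Ordovician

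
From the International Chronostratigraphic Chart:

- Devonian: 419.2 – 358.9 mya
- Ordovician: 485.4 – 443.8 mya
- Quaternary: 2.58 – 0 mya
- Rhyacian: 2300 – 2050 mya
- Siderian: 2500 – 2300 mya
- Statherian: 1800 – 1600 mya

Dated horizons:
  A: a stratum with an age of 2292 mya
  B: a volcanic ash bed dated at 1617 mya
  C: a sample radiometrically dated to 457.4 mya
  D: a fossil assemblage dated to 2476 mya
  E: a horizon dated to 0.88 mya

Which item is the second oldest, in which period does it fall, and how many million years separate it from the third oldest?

A, in the Rhyacian; 675 million years to B

Larger Ma means older, so oldest first: D 2476 > A 2292 > B 1617 > C 457.4 > E 0.88.
Counting 2 along gives A (2292 Ma); the excerpt puts that inside the Rhyacian, 2300–2050 Ma.
Next in line is B (1617 Ma), and 2292 − 1617 = 675 Myr.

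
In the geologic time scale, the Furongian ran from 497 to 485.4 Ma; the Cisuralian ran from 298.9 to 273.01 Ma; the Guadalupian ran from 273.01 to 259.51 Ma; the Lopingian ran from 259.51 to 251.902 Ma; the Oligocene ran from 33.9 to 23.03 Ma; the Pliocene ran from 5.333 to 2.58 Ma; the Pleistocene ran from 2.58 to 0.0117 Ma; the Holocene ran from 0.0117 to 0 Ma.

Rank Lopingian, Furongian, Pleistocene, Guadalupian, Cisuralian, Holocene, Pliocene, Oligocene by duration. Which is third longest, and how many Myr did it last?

Durations: Lopingian 7.608; Furongian 11.6; Pleistocene 2.5683; Guadalupian 13.5; Cisuralian 25.89; Holocene 0.0117; Pliocene 2.753; Oligocene 10.87 Myr.
Sorted longest-first: Cisuralian (25.89), Guadalupian (13.5), Furongian (11.6), Oligocene (10.87), Lopingian (7.608), Pliocene (2.753), Pleistocene (2.5683), Holocene (0.0117).
The third longest is Furongian at 11.6 Myr.

Furongian, 11.6 million years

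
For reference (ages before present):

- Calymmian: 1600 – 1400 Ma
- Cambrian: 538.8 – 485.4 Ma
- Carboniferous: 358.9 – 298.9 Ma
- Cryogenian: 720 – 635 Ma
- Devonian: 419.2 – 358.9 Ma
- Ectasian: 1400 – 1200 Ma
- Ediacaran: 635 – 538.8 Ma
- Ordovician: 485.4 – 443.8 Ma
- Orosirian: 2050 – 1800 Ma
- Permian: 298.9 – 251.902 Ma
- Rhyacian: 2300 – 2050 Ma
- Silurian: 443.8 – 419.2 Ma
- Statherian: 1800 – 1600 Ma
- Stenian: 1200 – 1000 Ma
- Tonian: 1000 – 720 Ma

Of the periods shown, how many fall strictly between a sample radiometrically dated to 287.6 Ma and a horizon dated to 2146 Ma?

13

The older date is 2146 Ma and the younger is 287.6 Ma.
Periods with start < 2146 and end > 287.6 Ma: Orosirian (2050–1800), Statherian (1800–1600), Calymmian (1600–1400), Ectasian (1400–1200), Stenian (1200–1000), Tonian (1000–720), Cryogenian (720–635), Ediacaran (635–538.8), Cambrian (538.8–485.4), Ordovician (485.4–443.8), Silurian (443.8–419.2), Devonian (419.2–358.9), Carboniferous (358.9–298.9).
That is 13 complete periods.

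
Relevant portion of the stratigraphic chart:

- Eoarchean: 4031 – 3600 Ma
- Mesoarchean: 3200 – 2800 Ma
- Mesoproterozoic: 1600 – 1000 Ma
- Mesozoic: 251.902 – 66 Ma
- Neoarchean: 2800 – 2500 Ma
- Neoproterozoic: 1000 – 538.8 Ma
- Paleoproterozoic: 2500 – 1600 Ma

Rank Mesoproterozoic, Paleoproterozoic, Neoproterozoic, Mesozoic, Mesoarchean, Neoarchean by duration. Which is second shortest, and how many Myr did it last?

Neoarchean, 300 million years

Durations: Mesoproterozoic 600; Paleoproterozoic 900; Neoproterozoic 461.2; Mesozoic 185.902; Mesoarchean 400; Neoarchean 300 Myr.
Sorted shortest-first: Mesozoic (185.902), Neoarchean (300), Mesoarchean (400), Neoproterozoic (461.2), Mesoproterozoic (600), Paleoproterozoic (900).
The second shortest is Neoarchean at 300 Myr.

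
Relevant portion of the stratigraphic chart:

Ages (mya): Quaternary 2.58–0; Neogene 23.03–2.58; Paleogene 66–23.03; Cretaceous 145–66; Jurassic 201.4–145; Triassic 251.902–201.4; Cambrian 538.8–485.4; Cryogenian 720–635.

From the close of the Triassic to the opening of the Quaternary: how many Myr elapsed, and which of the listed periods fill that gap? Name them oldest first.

198.82 million years; Jurassic, Cretaceous, Paleogene, Neogene

End of Triassic = 201.4 Ma; start of Quaternary = 2.58 Ma.
Gap = 201.4 − 2.58 = 198.82 Myr.
Periods wholly inside 201.4–2.58 Ma: Jurassic (201.4–145), Cretaceous (145–66), Paleogene (66–23.03), Neogene (23.03–2.58).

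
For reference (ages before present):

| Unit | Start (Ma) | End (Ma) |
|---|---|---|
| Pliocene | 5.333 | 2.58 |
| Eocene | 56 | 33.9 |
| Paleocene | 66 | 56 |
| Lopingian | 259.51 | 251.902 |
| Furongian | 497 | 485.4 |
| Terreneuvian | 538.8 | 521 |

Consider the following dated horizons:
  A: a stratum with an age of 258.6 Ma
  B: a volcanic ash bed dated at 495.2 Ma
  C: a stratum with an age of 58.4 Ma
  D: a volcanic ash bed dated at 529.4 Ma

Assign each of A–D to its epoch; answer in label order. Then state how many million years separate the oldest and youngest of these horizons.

A: 258.6 Ma lies in 259.51–251.902 Ma, so Lopingian.
B: 495.2 Ma lies in 497–485.4 Ma, so Furongian.
C: 58.4 Ma lies in 66–56 Ma, so Paleocene.
D: 529.4 Ma lies in 538.8–521 Ma, so Terreneuvian.
Oldest = 529.4 Ma, youngest = 58.4 Ma → span 471 Myr.

A — Lopingian; B — Furongian; C — Paleocene; D — Terreneuvian; span 471 million years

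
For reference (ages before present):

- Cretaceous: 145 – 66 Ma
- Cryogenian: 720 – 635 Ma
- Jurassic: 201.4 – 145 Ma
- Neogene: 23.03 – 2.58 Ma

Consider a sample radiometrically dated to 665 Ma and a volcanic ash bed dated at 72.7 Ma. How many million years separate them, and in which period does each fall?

592.3 million years apart; the first in the Cryogenian, the second in the Cretaceous

Elapsed time: 665 − 72.7 = 592.3 Myr.
665 Ma lies within 720–635 Ma: Cryogenian.
72.7 Ma lies within 145–66 Ma: Cretaceous.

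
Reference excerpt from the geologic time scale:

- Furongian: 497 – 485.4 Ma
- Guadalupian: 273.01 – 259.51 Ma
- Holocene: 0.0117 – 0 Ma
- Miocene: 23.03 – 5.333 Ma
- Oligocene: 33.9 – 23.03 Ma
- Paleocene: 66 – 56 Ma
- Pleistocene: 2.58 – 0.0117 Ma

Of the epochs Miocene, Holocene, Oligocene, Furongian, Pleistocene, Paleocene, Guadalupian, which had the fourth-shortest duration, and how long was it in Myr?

Oligocene, 10.87 million years

Durations: Miocene 17.697; Holocene 0.0117; Oligocene 10.87; Furongian 11.6; Pleistocene 2.5683; Paleocene 10; Guadalupian 13.5 Myr.
Sorted shortest-first: Holocene (0.0117), Pleistocene (2.5683), Paleocene (10), Oligocene (10.87), Furongian (11.6), Guadalupian (13.5), Miocene (17.697).
The fourth shortest is Oligocene at 10.87 Myr.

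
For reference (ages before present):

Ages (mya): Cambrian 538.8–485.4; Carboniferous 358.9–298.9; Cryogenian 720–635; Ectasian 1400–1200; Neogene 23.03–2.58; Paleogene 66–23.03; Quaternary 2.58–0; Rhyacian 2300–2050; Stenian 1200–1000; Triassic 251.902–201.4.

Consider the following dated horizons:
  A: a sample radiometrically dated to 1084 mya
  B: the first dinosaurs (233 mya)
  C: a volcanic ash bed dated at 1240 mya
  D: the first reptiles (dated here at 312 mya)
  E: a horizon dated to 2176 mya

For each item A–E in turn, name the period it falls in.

Match each age against the start–end ranges in the excerpt: A = 1084 Ma → Stenian (1200–1000); B = 233 Ma → Triassic (251.902–201.4); C = 1240 Ma → Ectasian (1400–1200); D = 312 Ma → Carboniferous (358.9–298.9); E = 2176 Ma → Rhyacian (2300–2050).

A — Stenian; B — Triassic; C — Ectasian; D — Carboniferous; E — Rhyacian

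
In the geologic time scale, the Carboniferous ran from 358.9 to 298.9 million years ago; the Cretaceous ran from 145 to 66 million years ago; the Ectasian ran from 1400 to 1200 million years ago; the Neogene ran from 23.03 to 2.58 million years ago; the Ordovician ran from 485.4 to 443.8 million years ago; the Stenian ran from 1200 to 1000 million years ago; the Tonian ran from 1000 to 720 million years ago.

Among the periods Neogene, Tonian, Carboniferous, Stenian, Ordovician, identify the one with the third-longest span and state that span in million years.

Carboniferous, 60 million years

Durations: Neogene 20.45; Tonian 280; Carboniferous 60; Stenian 200; Ordovician 41.6 Myr.
Sorted longest-first: Tonian (280), Stenian (200), Carboniferous (60), Ordovician (41.6), Neogene (20.45).
The third longest is Carboniferous at 60 Myr.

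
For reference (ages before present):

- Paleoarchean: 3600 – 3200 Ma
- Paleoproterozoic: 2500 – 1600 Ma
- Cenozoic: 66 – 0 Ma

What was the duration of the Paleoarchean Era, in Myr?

3600 − 3200 = 400 million years.

400 million years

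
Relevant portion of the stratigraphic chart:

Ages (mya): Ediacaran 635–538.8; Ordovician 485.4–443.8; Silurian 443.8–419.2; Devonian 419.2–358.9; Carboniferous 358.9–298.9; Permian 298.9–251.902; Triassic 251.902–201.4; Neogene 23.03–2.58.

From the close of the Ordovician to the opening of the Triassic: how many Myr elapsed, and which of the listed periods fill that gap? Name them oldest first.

The Ordovician closes at 443.8 Ma and the Triassic opens at 251.902 Ma, so the interval is 443.8 − 251.902 = 191.898 Myr.
A period fits inside if it starts at or after 443.8 Ma and ends at or before 251.902 Ma; oldest first that gives Silurian, Devonian, Carboniferous, Permian.

191.898 million years; Silurian, Devonian, Carboniferous, Permian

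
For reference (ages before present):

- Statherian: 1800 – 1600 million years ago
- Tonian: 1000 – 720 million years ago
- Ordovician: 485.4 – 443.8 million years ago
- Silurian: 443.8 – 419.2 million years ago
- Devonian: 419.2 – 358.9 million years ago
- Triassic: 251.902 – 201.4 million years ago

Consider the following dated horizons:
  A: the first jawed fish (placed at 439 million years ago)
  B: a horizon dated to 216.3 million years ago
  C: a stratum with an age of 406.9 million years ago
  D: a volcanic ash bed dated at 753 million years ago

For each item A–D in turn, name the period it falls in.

Match each age against the start–end ranges in the excerpt: A = 439 Ma → Silurian (443.8–419.2); B = 216.3 Ma → Triassic (251.902–201.4); C = 406.9 Ma → Devonian (419.2–358.9); D = 753 Ma → Tonian (1000–720).

A — Silurian; B — Triassic; C — Devonian; D — Tonian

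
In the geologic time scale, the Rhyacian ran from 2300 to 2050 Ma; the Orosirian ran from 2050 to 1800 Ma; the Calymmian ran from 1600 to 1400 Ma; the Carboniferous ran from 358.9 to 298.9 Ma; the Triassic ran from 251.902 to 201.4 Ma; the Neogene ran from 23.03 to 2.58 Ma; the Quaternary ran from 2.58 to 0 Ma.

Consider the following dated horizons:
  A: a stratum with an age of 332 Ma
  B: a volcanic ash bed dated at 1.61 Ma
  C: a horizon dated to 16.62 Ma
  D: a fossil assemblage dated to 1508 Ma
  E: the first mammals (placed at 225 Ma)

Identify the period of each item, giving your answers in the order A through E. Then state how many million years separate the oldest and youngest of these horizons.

A — Carboniferous; B — Quaternary; C — Neogene; D — Calymmian; E — Triassic; span 1506.39 million years

Match each age against the start–end ranges in the excerpt: A = 332 Ma → Carboniferous (358.9–298.9); B = 1.61 Ma → Quaternary (2.58–0); C = 16.62 Ma → Neogene (23.03–2.58); D = 1508 Ma → Calymmian (1600–1400); E = 225 Ma → Triassic (251.902–201.4).
The largest age is 1508 Ma and the smallest is 1.61 Ma; their difference is 1506.39 Myr.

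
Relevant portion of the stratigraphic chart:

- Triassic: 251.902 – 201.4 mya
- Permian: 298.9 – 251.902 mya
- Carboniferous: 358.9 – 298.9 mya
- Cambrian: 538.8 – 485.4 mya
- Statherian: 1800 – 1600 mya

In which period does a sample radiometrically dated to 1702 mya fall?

Statherian

1702 Ma lies between 1800 and 1600 Ma, so it falls in the Statherian.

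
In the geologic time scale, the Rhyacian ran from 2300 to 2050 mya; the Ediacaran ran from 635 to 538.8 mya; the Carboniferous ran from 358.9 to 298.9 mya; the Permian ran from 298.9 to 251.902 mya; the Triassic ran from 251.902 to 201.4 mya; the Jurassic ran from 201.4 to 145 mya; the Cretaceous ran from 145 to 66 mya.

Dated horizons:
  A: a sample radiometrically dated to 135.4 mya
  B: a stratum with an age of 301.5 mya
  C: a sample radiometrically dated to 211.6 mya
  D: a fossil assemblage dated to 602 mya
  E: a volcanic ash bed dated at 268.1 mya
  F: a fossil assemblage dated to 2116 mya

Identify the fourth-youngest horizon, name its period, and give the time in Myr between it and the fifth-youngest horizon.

Sorted youngest-first by Ma: A (135.4), C (211.6), E (268.1), B (301.5), D (602), F (2116).
The fourth youngest is B at 301.5 Ma, which lies in 358.9–298.9 Ma: the Carboniferous.
The fifth youngest is D at 602 Ma; separation = |301.5 − 602| = 300.5 Myr.

B, in the Carboniferous; 300.5 million years to D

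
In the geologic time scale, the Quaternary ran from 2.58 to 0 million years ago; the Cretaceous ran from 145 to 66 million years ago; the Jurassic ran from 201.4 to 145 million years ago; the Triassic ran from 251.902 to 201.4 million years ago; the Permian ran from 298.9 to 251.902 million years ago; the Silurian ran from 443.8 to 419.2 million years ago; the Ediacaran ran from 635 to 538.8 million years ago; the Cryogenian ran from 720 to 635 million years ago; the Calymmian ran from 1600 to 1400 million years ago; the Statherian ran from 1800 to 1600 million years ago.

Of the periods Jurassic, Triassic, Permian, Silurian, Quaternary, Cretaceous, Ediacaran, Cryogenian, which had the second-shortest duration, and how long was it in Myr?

Silurian, 24.6 million years

Durations: Jurassic 56.4; Triassic 50.502; Permian 46.998; Silurian 24.6; Quaternary 2.58; Cretaceous 79; Ediacaran 96.2; Cryogenian 85 Myr.
Sorted shortest-first: Quaternary (2.58), Silurian (24.6), Permian (46.998), Triassic (50.502), Jurassic (56.4), Cretaceous (79), Cryogenian (85), Ediacaran (96.2).
The second shortest is Silurian at 24.6 Myr.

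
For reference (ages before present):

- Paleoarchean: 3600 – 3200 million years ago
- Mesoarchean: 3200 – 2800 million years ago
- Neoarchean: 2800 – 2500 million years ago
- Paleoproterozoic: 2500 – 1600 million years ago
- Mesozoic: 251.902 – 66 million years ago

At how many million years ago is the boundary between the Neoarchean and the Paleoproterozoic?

The Neoarchean ends and the Paleoproterozoic begins at 2500 million years ago.

2500 million years ago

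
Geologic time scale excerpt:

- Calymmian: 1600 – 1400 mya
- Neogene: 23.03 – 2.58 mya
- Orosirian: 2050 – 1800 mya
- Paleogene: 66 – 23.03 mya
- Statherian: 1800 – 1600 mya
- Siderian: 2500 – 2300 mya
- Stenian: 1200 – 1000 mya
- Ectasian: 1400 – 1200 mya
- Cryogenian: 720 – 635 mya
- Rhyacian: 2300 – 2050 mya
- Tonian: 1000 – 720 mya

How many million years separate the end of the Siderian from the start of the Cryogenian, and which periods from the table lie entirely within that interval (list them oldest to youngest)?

The Siderian closes at 2300 Ma and the Cryogenian opens at 720 Ma, so the interval is 2300 − 720 = 1580 Myr.
A period fits inside if it starts at or after 2300 Ma and ends at or before 720 Ma; oldest first that gives Rhyacian, Orosirian, Statherian, Calymmian, Ectasian, Stenian, Tonian.

1580 million years; Rhyacian, Orosirian, Statherian, Calymmian, Ectasian, Stenian, Tonian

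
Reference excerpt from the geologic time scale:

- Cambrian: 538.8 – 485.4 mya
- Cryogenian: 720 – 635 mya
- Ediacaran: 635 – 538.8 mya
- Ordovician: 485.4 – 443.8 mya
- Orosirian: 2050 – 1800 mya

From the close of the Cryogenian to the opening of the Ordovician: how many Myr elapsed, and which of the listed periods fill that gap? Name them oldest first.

149.6 million years; Ediacaran, Cambrian

The Cryogenian closes at 635 Ma and the Ordovician opens at 485.4 Ma, so the interval is 635 − 485.4 = 149.6 Myr.
A period fits inside if it starts at or after 635 Ma and ends at or before 485.4 Ma; oldest first that gives Ediacaran, Cambrian.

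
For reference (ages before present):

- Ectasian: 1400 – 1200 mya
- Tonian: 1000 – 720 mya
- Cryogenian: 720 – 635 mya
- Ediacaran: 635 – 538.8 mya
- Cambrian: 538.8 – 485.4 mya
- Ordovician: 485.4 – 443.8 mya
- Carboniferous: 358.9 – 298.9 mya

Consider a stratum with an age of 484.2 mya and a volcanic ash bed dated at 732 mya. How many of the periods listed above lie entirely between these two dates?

732 Ma sits inside the Tonian (1000–720) and 484.2 Ma inside the Ordovician (485.4–443.8); neither of those is wholly between the two dates.
The listed periods lying completely between them are Cryogenian, Ediacaran, Cambrian — 3 in all.

3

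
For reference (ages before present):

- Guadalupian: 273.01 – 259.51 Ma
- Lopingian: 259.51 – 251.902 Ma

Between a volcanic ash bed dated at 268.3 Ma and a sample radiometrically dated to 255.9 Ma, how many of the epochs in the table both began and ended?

The older date is 268.3 Ma and the younger is 255.9 Ma.
No epoch both begins after 268.3 Ma and ends before 255.9 Ma, so the count is 0.

0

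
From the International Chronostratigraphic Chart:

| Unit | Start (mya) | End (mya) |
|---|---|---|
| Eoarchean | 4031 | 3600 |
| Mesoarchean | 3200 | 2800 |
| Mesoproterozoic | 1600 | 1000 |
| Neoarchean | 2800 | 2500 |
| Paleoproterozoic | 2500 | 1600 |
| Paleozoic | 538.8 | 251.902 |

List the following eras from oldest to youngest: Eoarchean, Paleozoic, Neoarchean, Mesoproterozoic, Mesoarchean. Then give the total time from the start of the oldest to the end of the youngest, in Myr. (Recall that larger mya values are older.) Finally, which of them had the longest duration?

Start ages (Ma): Eoarchean 4031, Mesoarchean 3200, Neoarchean 2800, Mesoproterozoic 1600, Paleozoic 538.8.
Ordered oldest to youngest: Eoarchean, Mesoarchean, Neoarchean, Mesoproterozoic, Paleozoic.
Span = 4031 − 251.902 = 3779.098 Myr.
Durations: Mesoarchean 400, Eoarchean 431, Paleozoic 286.898, Mesoproterozoic 600, Neoarchean 300 → longest is Mesoproterozoic (600 Myr).

Eoarchean, Mesoarchean, Neoarchean, Mesoproterozoic, Paleozoic; total span 3779.098 Myr; longest is Mesoproterozoic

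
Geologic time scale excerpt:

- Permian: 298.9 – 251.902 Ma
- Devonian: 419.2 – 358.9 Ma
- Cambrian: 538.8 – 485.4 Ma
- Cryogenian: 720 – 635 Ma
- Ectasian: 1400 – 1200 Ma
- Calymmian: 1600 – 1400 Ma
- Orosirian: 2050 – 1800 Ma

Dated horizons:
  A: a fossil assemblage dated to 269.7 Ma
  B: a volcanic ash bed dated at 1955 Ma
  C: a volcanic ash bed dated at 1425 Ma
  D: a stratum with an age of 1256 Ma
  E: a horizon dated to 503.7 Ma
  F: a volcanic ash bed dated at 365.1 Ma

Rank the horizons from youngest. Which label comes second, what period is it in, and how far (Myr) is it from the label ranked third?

F, in the Devonian; 138.6 million years to E

Sorted youngest-first by Ma: A (269.7), F (365.1), E (503.7), D (1256), C (1425), B (1955).
The second youngest is F at 365.1 Ma, which lies in 419.2–358.9 Ma: the Devonian.
The third youngest is E at 503.7 Ma; separation = |365.1 − 503.7| = 138.6 Myr.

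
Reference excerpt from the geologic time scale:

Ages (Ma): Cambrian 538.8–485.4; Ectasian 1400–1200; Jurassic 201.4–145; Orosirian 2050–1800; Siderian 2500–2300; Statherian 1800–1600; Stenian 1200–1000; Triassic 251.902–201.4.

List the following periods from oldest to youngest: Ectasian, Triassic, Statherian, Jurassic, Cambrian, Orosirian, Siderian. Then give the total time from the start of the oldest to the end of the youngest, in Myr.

Siderian, Orosirian, Statherian, Ectasian, Cambrian, Triassic, Jurassic; total span 2355 Myr

Start ages (Ma): Siderian 2500, Orosirian 2050, Statherian 1800, Ectasian 1400, Cambrian 538.8, Triassic 251.902, Jurassic 201.4.
Ordered oldest to youngest: Siderian, Orosirian, Statherian, Ectasian, Cambrian, Triassic, Jurassic.
Span = 2500 − 145 = 2355 Myr.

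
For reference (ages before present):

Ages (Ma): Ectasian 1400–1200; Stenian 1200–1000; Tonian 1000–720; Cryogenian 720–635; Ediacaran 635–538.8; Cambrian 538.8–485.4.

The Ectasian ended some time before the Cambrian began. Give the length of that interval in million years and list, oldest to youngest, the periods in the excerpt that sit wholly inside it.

661.2 million years; Stenian, Tonian, Cryogenian, Ediacaran

The Ectasian closes at 1200 Ma and the Cambrian opens at 538.8 Ma, so the interval is 1200 − 538.8 = 661.2 Myr.
A period fits inside if it starts at or after 1200 Ma and ends at or before 538.8 Ma; oldest first that gives Stenian, Tonian, Cryogenian, Ediacaran.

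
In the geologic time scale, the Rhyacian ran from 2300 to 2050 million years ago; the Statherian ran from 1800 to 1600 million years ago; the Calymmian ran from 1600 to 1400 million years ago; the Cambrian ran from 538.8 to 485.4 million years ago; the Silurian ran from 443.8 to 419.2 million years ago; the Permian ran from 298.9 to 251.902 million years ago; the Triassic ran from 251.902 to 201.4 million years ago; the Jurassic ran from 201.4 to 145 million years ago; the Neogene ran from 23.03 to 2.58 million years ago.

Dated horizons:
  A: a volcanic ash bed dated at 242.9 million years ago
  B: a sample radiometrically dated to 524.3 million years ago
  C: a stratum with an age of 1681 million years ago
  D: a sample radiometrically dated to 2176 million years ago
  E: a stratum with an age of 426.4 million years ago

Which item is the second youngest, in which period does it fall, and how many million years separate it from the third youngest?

E, in the Silurian; 97.9 million years to B

Sorted youngest-first by Ma: A (242.9), E (426.4), B (524.3), C (1681), D (2176).
The second youngest is E at 426.4 Ma, which lies in 443.8–419.2 Ma: the Silurian.
The third youngest is B at 524.3 Ma; separation = |426.4 − 524.3| = 97.9 Myr.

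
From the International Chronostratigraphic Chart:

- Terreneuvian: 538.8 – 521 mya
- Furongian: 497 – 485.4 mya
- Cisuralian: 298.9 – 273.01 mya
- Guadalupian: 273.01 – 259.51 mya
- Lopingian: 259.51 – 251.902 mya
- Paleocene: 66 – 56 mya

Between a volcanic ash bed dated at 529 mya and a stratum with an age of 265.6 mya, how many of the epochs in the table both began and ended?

2

529 Ma sits inside the Terreneuvian (538.8–521) and 265.6 Ma inside the Guadalupian (273.01–259.51); neither of those is wholly between the two dates.
The listed epochs lying completely between them are Furongian, Cisuralian — 2 in all.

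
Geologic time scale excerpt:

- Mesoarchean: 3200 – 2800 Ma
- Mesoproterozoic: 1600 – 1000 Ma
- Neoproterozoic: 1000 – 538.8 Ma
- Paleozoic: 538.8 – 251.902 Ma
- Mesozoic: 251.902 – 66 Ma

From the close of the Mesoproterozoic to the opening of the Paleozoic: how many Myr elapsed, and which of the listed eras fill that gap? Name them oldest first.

The Mesoproterozoic closes at 1000 Ma and the Paleozoic opens at 538.8 Ma, so the interval is 1000 − 538.8 = 461.2 Myr.
An era fits inside if it starts at or after 1000 Ma and ends at or before 538.8 Ma; oldest first that gives Neoproterozoic.

461.2 million years; Neoproterozoic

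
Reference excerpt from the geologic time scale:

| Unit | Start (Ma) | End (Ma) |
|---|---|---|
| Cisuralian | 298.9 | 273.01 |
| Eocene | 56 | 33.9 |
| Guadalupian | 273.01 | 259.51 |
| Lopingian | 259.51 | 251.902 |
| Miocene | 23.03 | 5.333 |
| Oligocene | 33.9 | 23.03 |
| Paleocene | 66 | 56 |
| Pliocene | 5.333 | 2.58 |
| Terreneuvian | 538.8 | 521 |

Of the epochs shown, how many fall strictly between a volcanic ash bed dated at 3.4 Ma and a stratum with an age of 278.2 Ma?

278.2 Ma sits inside the Cisuralian (298.9–273.01) and 3.4 Ma inside the Pliocene (5.333–2.58); neither of those is wholly between the two dates.
The listed epochs lying completely between them are Guadalupian, Lopingian, Paleocene, Eocene, Oligocene, Miocene — 6 in all.

6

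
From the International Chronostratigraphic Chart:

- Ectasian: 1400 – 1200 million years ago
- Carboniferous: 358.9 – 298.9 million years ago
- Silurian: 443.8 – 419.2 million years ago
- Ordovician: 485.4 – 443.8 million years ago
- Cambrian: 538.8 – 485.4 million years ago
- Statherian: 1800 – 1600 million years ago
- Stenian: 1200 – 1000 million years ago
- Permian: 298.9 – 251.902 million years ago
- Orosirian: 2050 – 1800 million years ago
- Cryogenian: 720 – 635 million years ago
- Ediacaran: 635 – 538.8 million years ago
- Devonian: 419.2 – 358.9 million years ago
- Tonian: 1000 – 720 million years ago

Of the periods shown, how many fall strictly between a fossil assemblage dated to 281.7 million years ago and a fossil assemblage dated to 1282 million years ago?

1282 Ma sits inside the Ectasian (1400–1200) and 281.7 Ma inside the Permian (298.9–251.902); neither of those is wholly between the two dates.
The listed periods lying completely between them are Stenian, Tonian, Cryogenian, Ediacaran, Cambrian, Ordovician, Silurian, Devonian, Carboniferous — 9 in all.

9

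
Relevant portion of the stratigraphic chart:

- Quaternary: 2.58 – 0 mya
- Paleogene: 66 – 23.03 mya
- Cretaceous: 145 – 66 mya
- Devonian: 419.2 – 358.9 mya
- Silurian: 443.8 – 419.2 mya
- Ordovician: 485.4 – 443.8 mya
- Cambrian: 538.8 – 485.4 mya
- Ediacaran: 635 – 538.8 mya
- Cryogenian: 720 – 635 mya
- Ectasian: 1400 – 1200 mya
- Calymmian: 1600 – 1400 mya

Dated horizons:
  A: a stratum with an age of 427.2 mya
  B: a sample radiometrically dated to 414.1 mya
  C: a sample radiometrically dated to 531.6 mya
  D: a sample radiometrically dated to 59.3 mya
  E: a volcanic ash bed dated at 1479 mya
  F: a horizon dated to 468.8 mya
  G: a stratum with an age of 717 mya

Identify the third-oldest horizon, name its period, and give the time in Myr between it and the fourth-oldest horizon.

C, in the Cambrian; 62.8 million years to F

Larger Ma means older, so oldest first: E 1479 > G 717 > C 531.6 > F 468.8 > A 427.2 > B 414.1 > D 59.3.
Counting 3 along gives C (531.6 Ma); the excerpt puts that inside the Cambrian, 538.8–485.4 Ma.
Next in line is F (468.8 Ma), and 531.6 − 468.8 = 62.8 Myr.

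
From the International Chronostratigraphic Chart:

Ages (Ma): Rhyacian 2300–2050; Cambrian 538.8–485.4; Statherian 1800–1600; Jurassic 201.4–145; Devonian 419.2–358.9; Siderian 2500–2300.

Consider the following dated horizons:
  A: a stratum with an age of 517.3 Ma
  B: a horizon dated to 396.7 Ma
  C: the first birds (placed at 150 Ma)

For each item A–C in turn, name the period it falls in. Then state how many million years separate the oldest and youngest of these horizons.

Match each age against the start–end ranges in the excerpt: A = 517.3 Ma → Cambrian (538.8–485.4); B = 396.7 Ma → Devonian (419.2–358.9); C = 150 Ma → Jurassic (201.4–145).
The largest age is 517.3 Ma and the smallest is 150 Ma; their difference is 367.3 Myr.

A — Cambrian; B — Devonian; C — Jurassic; span 367.3 million years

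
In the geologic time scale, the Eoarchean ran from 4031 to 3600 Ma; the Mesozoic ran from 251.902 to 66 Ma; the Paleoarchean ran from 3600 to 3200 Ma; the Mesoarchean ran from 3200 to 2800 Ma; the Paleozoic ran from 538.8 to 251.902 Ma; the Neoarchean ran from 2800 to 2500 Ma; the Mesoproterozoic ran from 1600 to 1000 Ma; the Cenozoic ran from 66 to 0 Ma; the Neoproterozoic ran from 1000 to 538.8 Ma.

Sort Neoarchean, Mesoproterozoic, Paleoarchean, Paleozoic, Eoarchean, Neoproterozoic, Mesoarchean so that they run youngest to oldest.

Read off each span (Ma): Neoarchean 2800–2500; Mesoproterozoic 1600–1000; Paleoarchean 3600–3200; Paleozoic 538.8–251.902; Eoarchean 4031–3600; Neoproterozoic 1000–538.8; Mesoarchean 3200–2800.
Larger Ma is older, so oldest→youngest is Eoarchean, Paleoarchean, Mesoarchean, Neoarchean, Mesoproterozoic, Neoproterozoic, Paleozoic; reverse it for youngest→oldest.

Paleozoic, then Neoproterozoic, then Mesoproterozoic, then Neoarchean, then Mesoarchean, then Paleoarchean, then Eoarchean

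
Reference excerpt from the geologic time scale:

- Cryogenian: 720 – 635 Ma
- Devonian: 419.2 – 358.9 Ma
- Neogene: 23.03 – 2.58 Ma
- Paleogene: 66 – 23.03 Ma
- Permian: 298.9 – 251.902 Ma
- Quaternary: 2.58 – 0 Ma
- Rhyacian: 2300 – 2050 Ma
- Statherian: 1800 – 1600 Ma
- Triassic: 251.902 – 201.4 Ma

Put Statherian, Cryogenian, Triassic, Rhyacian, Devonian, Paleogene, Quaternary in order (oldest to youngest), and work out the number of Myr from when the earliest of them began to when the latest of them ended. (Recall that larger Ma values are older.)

Rhyacian → Statherian → Cryogenian → Devonian → Triassic → Paleogene → Quaternary; total span 2300 Myr

Start ages (Ma): Rhyacian 2300, Statherian 1800, Cryogenian 720, Devonian 419.2, Triassic 251.902, Paleogene 66, Quaternary 2.58.
Ordered oldest to youngest: Rhyacian, Statherian, Cryogenian, Devonian, Triassic, Paleogene, Quaternary.
Span = 2300 − 0 = 2300 Myr.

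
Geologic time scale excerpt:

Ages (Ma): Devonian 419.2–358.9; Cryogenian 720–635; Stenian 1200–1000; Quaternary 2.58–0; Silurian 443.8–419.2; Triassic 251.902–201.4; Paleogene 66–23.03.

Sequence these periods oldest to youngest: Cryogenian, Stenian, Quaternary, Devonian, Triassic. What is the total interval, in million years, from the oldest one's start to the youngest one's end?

From the excerpt: Cryogenian 720–635; Stenian 1200–1000; Quaternary 2.58–0; Devonian 419.2–358.9; Triassic 251.902–201.4 (Ma).
Larger Ma is earlier, so the oldest is Stenian and the youngest is Quaternary; oldest to youngest: Stenian, Cryogenian, Devonian, Triassic, Quaternary.
Oldest start 1200 minus youngest end 0 gives 1200 Myr overall.

Stenian, Cryogenian, Devonian, Triassic, Quaternary; total span 1200 Myr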